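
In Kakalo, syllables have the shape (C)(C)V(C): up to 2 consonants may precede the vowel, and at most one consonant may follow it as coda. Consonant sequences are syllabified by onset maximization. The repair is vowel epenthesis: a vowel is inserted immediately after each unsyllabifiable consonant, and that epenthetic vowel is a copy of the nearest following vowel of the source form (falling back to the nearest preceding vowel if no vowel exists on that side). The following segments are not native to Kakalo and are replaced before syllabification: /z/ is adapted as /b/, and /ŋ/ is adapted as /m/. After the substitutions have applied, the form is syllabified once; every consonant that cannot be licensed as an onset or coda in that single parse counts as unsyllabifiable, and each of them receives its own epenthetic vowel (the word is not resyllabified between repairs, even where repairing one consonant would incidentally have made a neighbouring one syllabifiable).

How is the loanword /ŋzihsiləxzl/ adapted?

mbihsiləxbələ

Substitution: /ŋ/ → /m/, /z/ → /b/, giving /mbihsiləxbl/.
Under (C)(C)V(C), the unsyllabifiable consonants are /b/, /l/ (at most one coda consonant is licensed; onsets may contain at most 2 consonants).
Epenthesis after each stranded consonant: /b/ → /bə/, /l/ → /lə/.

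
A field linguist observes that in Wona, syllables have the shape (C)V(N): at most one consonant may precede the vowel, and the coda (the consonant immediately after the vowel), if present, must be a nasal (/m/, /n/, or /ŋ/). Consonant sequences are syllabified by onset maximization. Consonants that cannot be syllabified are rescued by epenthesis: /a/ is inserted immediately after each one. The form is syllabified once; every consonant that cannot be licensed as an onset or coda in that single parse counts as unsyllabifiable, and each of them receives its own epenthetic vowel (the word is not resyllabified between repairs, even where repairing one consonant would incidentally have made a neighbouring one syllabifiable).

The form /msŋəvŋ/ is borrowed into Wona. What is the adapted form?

masaŋəvaŋa

Syllabifying with onset maximization leaves /m/, /s/, /v/, /ŋ/ stranded (only a nasal (/m/, /n/, or /ŋ/) is licensed in coda position; onsets are limited to one consonant).
Each unlicensed consonant becomes the onset of a new syllable: /m/ → /ma/, /s/ → /sa/, /v/ → /va/, /ŋ/ → /ŋa/.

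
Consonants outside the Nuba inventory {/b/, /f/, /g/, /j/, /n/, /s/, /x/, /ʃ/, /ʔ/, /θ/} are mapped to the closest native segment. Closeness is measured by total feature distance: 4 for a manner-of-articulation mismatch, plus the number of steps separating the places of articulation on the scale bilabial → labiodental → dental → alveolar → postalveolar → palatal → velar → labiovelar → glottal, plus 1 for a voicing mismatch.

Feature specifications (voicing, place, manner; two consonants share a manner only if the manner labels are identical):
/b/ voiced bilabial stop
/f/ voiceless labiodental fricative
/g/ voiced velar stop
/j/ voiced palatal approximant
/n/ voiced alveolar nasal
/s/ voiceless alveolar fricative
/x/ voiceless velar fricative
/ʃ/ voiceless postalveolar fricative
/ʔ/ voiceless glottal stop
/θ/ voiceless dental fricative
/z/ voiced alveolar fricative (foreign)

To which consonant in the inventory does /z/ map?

/s/ is closest: same manner (fricative), place distance 0 (alveolar→alveolar), voicing differs (+1); total 1. Next closest is /ʃ/ at distance 2.

s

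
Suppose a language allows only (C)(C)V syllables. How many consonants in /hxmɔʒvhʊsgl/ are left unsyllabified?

The consonants /h/, /ʒ/, /s/, /g/, /l/ cannot be parsed into a legal (C)(C)V syllable (no codas are permitted; onsets may contain at most 2 consonants).

5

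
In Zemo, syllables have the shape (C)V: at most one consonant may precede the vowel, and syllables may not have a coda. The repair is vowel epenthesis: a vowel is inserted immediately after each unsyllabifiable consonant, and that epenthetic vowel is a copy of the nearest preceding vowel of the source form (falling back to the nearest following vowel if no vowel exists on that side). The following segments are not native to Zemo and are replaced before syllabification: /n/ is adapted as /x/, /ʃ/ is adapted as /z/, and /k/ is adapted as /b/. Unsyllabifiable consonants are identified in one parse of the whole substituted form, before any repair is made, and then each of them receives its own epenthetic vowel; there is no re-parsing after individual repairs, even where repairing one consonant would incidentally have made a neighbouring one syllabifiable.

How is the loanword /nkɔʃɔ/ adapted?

xɔbɔzɔ

Substitution: /n/ → /x/, /k/ → /b/, /ʃ/ → /z/, giving /xbɔzɔ/.
Under (C)V, the unsyllabifiable consonants are /x/ (no codas are permitted; onsets are limited to one consonant).
Inserting the epenthetic vowel yields /x/ → /xɔ/.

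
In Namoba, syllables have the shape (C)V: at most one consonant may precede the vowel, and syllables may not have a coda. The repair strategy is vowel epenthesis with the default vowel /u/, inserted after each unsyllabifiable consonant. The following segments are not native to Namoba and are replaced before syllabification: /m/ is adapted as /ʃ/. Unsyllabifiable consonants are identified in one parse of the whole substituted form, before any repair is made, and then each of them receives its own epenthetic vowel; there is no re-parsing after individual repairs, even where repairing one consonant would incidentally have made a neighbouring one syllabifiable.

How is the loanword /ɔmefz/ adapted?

Substitution: /m/ → /ʃ/, giving /ɔʃefz/.
The consonants /f/, /z/ cannot be parsed into a legal (C)V syllable (no codas are permitted; onsets are limited to one consonant).
Each unlicensed consonant becomes the onset of a new syllable: /f/ → /fu/, /z/ → /zu/.

ɔʃefuzu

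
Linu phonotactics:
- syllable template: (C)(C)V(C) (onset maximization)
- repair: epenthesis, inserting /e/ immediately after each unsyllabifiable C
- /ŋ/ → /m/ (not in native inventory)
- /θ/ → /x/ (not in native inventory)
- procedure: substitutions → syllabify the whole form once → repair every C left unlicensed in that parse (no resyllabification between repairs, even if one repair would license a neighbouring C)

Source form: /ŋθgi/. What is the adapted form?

mexgi

Substitution: /ŋ/ → /m/, /θ/ → /x/, giving /mxgi/.
The consonants /m/ cannot be parsed into a legal (C)(C)V(C) syllable (at most one coda consonant is licensed; onsets may contain at most 2 consonants).
Inserting the epenthetic vowel yields /m/ → /me/.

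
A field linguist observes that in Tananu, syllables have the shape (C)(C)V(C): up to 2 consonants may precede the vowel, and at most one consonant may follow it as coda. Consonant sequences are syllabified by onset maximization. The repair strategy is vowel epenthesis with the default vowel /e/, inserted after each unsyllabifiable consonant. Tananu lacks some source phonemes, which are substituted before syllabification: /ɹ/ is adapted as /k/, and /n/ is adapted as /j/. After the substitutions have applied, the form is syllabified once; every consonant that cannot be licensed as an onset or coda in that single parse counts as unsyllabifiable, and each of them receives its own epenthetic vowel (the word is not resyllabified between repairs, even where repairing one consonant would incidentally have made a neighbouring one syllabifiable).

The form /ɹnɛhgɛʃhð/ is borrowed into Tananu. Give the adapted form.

kjɛhgɛʃheðe

Substitution: /ɹ/ → /k/, /n/ → /j/, giving /kjɛhgɛʃhð/.
The consonants /h/, /ð/ cannot be parsed into a legal (C)(C)V(C) syllable (at most one coda consonant is licensed; onsets may contain at most 2 consonants).
Each unlicensed consonant becomes the onset of a new syllable: /h/ → /he/, /ð/ → /ðe/.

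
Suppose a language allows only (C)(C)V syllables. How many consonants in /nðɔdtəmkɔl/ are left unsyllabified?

1

Under (C)(C)V, the unsyllabifiable consonants are /l/ (no codas are permitted; onsets may contain at most 2 consonants).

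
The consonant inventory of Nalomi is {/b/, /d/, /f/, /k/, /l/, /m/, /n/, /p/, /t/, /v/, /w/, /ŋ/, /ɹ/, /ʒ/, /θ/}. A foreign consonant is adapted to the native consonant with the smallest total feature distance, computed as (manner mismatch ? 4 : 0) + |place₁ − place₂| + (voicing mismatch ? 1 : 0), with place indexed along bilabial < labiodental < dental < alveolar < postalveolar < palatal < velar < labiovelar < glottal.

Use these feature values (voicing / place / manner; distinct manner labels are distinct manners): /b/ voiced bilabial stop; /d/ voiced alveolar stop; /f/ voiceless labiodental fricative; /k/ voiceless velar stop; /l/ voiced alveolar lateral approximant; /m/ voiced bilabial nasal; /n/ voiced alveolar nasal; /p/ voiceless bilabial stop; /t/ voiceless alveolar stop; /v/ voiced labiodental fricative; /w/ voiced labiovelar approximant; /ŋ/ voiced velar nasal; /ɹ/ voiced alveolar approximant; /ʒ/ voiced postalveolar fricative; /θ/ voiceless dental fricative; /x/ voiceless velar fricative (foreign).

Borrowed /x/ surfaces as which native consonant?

/ʒ/ is closest: same manner (fricative), place distance 2 (velar→postalveolar), voicing differs (+1); total 3. Next closest is /k/ at distance 4.

ʒ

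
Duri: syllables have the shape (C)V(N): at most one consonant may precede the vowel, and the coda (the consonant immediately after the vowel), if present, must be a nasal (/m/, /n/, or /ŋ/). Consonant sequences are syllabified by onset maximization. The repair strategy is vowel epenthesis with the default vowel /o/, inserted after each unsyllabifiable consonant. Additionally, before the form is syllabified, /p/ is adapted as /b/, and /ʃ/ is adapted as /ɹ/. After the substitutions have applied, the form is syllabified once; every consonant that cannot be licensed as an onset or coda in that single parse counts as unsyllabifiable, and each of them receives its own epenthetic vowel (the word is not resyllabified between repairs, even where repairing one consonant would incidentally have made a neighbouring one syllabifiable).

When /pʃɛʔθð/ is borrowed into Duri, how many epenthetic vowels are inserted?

After substitution the input is /bɹɛʔθð/.
The unsyllabifiable consonants are /b/, /ʔ/, /θ/, /ð/; each receives one epenthetic vowel.

4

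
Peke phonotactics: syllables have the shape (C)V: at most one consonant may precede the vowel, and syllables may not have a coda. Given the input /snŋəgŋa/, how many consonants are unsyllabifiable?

Under (C)V, the unsyllabifiable consonants are /s/, /n/, /g/ (no codas are permitted; onsets are limited to one consonant).

3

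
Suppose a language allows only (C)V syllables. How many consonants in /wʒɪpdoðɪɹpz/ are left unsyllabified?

5

The consonants /w/, /p/, /ɹ/, /p/, /z/ cannot be parsed into a legal (C)V syllable (no codas are permitted; onsets are limited to one consonant).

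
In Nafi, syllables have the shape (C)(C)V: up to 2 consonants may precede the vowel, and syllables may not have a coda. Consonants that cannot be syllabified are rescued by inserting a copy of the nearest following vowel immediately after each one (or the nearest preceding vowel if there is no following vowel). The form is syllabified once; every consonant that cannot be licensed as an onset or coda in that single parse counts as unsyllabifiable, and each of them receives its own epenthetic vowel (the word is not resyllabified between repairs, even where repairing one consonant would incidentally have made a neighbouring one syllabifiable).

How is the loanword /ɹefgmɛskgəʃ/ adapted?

Under (C)(C)V, the unsyllabifiable consonants are /f/, /s/, /ʃ/ (no codas are permitted; onsets may contain at most 2 consonants).
Each unlicensed consonant becomes the onset of a new syllable: /f/ → /fɛ/, /s/ → /sə/, /ʃ/ → /ʃə/.

ɹefɛgmɛsəkgəʃə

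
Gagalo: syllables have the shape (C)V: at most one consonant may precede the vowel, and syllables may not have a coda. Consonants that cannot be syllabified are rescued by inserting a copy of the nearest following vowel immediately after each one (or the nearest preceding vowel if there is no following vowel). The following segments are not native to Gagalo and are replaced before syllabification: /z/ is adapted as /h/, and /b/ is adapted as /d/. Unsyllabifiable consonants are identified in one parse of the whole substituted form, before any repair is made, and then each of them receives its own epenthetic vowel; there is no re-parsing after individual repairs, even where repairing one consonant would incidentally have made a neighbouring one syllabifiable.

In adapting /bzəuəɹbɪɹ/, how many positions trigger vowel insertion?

3

After substitution the input is /dhəuəɹdɪɹ/.
The unsyllabifiable consonants are /d/, /ɹ/, /ɹ/; each receives one epenthetic vowel.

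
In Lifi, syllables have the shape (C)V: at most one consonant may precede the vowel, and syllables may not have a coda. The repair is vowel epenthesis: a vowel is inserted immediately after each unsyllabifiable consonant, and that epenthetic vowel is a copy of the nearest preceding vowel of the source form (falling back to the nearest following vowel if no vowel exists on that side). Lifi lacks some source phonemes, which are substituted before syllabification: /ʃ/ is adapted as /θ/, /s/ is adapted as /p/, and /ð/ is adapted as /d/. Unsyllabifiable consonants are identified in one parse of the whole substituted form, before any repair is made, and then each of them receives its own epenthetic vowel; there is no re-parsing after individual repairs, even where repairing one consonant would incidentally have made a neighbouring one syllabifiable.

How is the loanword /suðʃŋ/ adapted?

Substitution: /s/ → /p/, /ð/ → /d/, /ʃ/ → /θ/, giving /pudθŋ/.
Syllabifying with onset maximization leaves /d/, /θ/, /ŋ/ stranded (no codas are permitted; onsets are limited to one consonant).
Each unlicensed consonant becomes the onset of a new syllable: /d/ → /du/, /θ/ → /θu/, /ŋ/ → /ŋu/.

puduθuŋu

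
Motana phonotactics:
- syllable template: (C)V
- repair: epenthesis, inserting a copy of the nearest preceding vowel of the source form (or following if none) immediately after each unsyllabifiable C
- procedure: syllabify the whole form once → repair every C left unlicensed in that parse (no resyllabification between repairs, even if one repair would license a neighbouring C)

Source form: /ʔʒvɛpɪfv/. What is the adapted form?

Syllabifying with onset maximization leaves /ʔ/, /ʒ/, /f/, /v/ stranded (no codas are permitted; onsets are limited to one consonant).
Inserting the epenthetic vowel yields /ʔ/ → /ʔɛ/, /ʒ/ → /ʒɛ/, /f/ → /fɪ/, /v/ → /vɪ/.

ʔɛʒɛvɛpɪfɪvɪ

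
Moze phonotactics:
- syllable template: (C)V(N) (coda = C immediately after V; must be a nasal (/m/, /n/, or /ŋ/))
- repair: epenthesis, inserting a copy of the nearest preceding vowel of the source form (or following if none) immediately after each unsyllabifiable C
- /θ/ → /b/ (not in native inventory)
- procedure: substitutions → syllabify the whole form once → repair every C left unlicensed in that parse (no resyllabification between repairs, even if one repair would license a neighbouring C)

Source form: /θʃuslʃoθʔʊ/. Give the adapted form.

buʃusuluʃoboʔʊ

Substitution: /θ/ → /b/, giving /bʃuslʃobʔʊ/.
Syllabifying with onset maximization leaves /b/, /s/, /l/, /b/ stranded (only a nasal (/m/, /n/, or /ŋ/) is licensed in coda position; onsets are limited to one consonant).
Inserting the epenthetic vowel yields /b/ → /bu/, /s/ → /su/, /l/ → /lu/, /b/ → /bo/.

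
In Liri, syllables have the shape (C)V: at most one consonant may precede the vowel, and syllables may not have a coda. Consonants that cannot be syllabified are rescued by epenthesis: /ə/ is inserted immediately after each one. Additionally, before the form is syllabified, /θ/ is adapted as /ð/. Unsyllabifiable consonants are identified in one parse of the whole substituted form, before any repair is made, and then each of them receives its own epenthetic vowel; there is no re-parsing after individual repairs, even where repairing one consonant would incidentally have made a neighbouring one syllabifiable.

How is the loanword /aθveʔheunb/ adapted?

Substitution: /θ/ → /ð/, giving /aðveʔheunb/.
The consonants /ð/, /ʔ/, /n/, /b/ cannot be parsed into a legal (C)V syllable (no codas are permitted; onsets are limited to one consonant).
Inserting the epenthetic vowel yields /ð/ → /ðə/, /ʔ/ → /ʔə/, /n/ → /nə/, /b/ → /bə/.

aðəveʔəheunəbə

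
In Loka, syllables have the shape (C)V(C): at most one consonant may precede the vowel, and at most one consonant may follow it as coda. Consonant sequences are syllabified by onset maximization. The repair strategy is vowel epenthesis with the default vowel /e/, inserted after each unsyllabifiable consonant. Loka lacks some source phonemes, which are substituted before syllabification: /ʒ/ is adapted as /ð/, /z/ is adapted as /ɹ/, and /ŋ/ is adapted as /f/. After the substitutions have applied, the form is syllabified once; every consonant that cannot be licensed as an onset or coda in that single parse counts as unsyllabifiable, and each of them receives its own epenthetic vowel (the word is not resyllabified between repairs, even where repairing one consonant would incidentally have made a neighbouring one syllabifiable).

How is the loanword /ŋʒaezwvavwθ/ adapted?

feðaeɹwevavweθe

Substitution: /ŋ/ → /f/, /ʒ/ → /ð/, /z/ → /ɹ/, giving /fðaeɹwvavwθ/.
Under (C)V(C), the unsyllabifiable consonants are /f/, /w/, /w/, /θ/ (at most one coda consonant is licensed; onsets are limited to one consonant).
Epenthesis after each stranded consonant: /f/ → /fe/, /w/ → /we/, /w/ → /we/, /θ/ → /θe/.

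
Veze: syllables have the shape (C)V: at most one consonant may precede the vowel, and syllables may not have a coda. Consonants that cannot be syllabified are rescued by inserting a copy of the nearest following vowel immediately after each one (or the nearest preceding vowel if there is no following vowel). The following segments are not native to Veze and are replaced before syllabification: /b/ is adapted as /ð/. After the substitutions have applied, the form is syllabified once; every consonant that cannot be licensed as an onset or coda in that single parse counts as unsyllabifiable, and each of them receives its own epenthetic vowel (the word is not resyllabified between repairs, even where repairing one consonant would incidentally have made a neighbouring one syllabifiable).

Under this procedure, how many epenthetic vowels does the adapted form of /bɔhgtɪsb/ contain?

4

After substitution the input is /ðɔhgtɪsð/.
The unsyllabifiable consonants are /h/, /g/, /s/, /ð/; each receives one epenthetic vowel.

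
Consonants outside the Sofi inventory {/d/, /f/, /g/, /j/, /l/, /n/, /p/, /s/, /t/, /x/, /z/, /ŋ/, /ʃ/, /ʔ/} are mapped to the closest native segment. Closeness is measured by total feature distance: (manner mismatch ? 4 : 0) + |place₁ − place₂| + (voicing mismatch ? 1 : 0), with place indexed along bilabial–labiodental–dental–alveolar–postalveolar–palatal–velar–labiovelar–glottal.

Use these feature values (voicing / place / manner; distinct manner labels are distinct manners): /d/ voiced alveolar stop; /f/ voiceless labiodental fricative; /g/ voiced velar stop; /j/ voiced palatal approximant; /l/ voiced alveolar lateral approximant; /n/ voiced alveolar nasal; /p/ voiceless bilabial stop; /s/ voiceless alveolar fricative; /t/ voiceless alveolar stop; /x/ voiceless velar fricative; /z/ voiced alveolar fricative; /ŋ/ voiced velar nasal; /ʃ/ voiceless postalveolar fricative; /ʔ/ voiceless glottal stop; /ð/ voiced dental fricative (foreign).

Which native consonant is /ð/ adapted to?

/z/ is closest: same manner (fricative), place distance 1 (dental→alveolar), same voicing; total 1. Next closest is /f/ at distance 2.

z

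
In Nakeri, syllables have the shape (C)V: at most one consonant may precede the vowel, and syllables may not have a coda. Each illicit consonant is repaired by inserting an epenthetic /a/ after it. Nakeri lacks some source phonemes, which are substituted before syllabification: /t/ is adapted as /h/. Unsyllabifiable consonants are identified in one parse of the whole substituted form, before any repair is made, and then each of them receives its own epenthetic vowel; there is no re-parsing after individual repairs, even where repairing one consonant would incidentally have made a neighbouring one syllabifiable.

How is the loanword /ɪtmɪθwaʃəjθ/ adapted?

ɪhamɪθawaʃəjaθa

Substitution: /t/ → /h/, giving /ɪhmɪθwaʃəjθ/.
The consonants /h/, /θ/, /j/, /θ/ cannot be parsed into a legal (C)V syllable (no codas are permitted; onsets are limited to one consonant).
Inserting the epenthetic vowel yields /h/ → /ha/, /θ/ → /θa/, /j/ → /ja/, /θ/ → /θa/.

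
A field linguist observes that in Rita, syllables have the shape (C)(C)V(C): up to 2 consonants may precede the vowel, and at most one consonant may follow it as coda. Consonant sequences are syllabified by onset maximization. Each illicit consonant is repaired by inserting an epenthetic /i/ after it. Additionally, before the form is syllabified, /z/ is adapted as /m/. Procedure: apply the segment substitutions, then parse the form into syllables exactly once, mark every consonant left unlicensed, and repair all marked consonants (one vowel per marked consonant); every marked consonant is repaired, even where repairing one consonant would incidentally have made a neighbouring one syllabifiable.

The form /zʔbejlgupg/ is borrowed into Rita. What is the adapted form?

Substitution: /z/ → /m/, giving /mʔbejlgupg/.
The consonants /m/, /g/ cannot be parsed into a legal (C)(C)V(C) syllable (at most one coda consonant is licensed; onsets may contain at most 2 consonants).
Epenthesis after each stranded consonant: /m/ → /mi/, /g/ → /gi/.

miʔbejlgupgi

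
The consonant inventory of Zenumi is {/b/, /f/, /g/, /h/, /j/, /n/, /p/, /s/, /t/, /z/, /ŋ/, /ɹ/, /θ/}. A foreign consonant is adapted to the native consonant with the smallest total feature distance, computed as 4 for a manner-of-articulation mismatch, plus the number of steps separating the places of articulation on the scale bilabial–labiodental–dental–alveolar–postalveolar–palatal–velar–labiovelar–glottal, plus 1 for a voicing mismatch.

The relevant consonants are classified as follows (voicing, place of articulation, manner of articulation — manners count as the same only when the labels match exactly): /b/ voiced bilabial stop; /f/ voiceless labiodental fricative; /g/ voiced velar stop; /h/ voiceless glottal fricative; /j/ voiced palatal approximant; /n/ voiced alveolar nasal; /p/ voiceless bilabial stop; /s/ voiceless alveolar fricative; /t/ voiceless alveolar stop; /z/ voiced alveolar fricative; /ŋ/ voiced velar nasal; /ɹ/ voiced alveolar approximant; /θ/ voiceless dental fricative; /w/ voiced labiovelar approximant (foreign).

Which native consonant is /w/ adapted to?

/j/ is closest: same manner (approximant), place distance 2 (labiovelar→palatal), same voicing; total 2. Next closest is /ɹ/ at distance 4.

j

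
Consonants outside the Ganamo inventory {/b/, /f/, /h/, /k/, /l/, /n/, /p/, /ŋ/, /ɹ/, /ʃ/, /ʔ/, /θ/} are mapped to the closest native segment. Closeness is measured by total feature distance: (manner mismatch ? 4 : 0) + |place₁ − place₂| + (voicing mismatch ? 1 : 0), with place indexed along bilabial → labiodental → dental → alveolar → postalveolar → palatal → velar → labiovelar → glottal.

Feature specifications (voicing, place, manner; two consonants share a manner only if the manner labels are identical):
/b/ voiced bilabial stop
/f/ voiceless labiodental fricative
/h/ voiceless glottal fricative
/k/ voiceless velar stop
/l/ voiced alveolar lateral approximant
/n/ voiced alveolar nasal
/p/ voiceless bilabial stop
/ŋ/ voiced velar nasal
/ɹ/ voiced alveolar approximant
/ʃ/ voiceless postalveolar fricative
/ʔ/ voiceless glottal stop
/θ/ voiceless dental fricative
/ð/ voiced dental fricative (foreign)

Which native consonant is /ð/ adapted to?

/θ/ is closest: same manner (fricative), place distance 0 (dental→dental), voicing differs (+1); total 1. Next closest is /f/ at distance 2.

θ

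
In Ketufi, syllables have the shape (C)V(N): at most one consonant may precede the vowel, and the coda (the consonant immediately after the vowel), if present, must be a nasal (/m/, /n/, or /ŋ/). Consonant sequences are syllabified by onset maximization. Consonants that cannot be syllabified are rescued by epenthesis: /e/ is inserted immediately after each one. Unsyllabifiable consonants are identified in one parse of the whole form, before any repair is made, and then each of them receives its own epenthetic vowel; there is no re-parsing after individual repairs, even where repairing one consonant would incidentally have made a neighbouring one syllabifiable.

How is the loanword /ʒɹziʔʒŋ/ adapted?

Syllabifying with onset maximization leaves /ʒ/, /ɹ/, /ʔ/, /ʒ/, /ŋ/ stranded (only a nasal (/m/, /n/, or /ŋ/) is licensed in coda position; onsets are limited to one consonant).
Epenthesis after each stranded consonant: /ʒ/ → /ʒe/, /ɹ/ → /ɹe/, /ʔ/ → /ʔe/, /ʒ/ → /ʒe/, /ŋ/ → /ŋe/.

ʒeɹeziʔeʒeŋe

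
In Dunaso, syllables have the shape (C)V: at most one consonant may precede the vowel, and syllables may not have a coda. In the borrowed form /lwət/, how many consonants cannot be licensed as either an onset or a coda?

Syllabifying with onset maximization leaves /l/, /t/ stranded (no codas are permitted; onsets are limited to one consonant).

2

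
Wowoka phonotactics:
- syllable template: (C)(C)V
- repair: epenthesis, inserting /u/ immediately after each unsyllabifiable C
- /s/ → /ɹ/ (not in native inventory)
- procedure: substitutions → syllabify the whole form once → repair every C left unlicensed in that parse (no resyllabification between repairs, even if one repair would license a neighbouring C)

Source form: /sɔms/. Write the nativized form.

Substitution: /s/ → /ɹ/, giving /ɹɔmɹ/.
Syllabifying with onset maximization leaves /m/, /ɹ/ stranded (no codas are permitted; onsets may contain at most 2 consonants).
Epenthesis after each stranded consonant: /m/ → /mu/, /ɹ/ → /ɹu/.

ɹɔmuɹu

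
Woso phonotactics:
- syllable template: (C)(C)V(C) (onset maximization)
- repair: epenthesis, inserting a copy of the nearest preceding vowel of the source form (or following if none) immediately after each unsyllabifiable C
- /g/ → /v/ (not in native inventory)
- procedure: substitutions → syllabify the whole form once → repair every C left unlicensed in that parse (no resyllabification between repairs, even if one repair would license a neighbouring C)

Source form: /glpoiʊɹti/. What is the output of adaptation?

volpoiʊɹti

Substitution: /g/ → /v/, giving /vlpoiʊɹti/.
Syllabifying with onset maximization leaves /v/ stranded (at most one coda consonant is licensed; onsets may contain at most 2 consonants).
Each unlicensed consonant becomes the onset of a new syllable: /v/ → /vo/.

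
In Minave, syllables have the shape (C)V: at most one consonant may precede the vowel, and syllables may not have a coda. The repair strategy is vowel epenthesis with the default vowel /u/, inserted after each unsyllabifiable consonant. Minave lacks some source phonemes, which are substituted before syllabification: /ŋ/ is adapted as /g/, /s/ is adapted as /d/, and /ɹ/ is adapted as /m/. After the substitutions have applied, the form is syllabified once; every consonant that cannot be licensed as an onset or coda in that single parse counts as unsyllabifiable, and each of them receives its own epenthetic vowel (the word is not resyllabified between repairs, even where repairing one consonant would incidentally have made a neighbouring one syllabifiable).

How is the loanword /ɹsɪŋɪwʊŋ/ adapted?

Substitution: /ɹ/ → /m/, /s/ → /d/, /ŋ/ → /g/, giving /mdɪgɪwʊg/.
Syllabifying with onset maximization leaves /m/, /g/ stranded (no codas are permitted; onsets are limited to one consonant).
Inserting the epenthetic vowel yields /m/ → /mu/, /g/ → /gu/.

mudɪgɪwʊgu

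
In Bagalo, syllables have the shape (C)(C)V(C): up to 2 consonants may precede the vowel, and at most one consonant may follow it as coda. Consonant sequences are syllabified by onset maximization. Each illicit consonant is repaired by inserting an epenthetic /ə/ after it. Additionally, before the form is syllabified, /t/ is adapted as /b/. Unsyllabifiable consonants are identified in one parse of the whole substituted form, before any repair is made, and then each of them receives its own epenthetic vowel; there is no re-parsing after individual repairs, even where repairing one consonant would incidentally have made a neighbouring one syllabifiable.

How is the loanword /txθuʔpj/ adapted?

bəxθuʔpəjə

Substitution: /t/ → /b/, giving /bxθuʔpj/.
Under (C)(C)V(C), the unsyllabifiable consonants are /b/, /p/, /j/ (at most one coda consonant is licensed; onsets may contain at most 2 consonants).
Epenthesis after each stranded consonant: /b/ → /bə/, /p/ → /pə/, /j/ → /jə/.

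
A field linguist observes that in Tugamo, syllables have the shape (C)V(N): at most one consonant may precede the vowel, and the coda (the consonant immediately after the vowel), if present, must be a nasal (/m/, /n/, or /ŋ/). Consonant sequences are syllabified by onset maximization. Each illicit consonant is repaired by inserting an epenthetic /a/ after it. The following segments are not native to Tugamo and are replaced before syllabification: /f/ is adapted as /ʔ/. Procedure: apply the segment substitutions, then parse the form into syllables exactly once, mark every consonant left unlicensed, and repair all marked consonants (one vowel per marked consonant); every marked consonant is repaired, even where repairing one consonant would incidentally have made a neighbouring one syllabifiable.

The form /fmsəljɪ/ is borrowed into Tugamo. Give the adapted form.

Substitution: /f/ → /ʔ/, giving /ʔmsəljɪ/.
Syllabifying with onset maximization leaves /ʔ/, /m/, /l/ stranded (only a nasal (/m/, /n/, or /ŋ/) is licensed in coda position; onsets are limited to one consonant).
Inserting the epenthetic vowel yields /ʔ/ → /ʔa/, /m/ → /ma/, /l/ → /la/.

ʔamasəlajɪ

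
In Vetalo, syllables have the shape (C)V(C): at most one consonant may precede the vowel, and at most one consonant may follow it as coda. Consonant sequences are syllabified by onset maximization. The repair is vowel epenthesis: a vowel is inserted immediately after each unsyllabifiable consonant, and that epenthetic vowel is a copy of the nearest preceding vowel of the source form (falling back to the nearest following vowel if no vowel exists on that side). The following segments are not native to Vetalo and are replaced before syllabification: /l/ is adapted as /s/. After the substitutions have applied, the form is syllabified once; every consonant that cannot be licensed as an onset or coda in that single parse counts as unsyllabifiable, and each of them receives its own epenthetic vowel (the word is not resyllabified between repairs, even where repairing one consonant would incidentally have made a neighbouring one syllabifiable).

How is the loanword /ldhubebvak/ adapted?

suduhubebvak

Substitution: /l/ → /s/, giving /sdhubebvak/.
Syllabifying with onset maximization leaves /s/, /d/ stranded (at most one coda consonant is licensed; onsets are limited to one consonant).
Inserting the epenthetic vowel yields /s/ → /su/, /d/ → /du/.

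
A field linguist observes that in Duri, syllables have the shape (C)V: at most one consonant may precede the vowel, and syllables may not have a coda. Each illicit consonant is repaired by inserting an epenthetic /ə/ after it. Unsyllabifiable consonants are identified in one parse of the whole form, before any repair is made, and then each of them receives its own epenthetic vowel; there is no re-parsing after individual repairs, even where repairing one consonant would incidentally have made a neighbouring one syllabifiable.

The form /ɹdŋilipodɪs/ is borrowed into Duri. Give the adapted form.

Under (C)V, the unsyllabifiable consonants are /ɹ/, /d/, /s/ (no codas are permitted; onsets are limited to one consonant).
Epenthesis after each stranded consonant: /ɹ/ → /ɹə/, /d/ → /də/, /s/ → /sə/.

ɹədəŋilipodɪsə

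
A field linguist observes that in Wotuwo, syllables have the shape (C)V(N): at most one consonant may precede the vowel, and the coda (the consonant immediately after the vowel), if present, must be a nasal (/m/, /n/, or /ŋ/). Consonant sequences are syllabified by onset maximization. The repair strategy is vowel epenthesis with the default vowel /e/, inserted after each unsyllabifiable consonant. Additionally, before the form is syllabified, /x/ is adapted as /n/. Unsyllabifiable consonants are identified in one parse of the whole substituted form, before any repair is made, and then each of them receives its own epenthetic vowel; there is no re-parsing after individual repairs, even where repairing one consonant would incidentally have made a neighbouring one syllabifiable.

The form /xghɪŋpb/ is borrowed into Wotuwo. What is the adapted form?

Substitution: /x/ → /n/, giving /nghɪŋpb/.
Under (C)V(N), the unsyllabifiable consonants are /n/, /g/, /p/, /b/ (only a nasal (/m/, /n/, or /ŋ/) is licensed in coda position; onsets are limited to one consonant).
Inserting the epenthetic vowel yields /n/ → /ne/, /g/ → /ge/, /p/ → /pe/, /b/ → /be/.

negehɪŋpebe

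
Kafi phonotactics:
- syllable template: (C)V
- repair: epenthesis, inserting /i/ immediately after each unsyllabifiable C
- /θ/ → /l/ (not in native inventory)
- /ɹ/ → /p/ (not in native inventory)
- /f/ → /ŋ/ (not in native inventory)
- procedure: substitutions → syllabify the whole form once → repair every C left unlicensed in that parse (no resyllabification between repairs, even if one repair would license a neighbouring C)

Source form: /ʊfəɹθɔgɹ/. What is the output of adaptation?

ʊŋəpilɔgipi

Substitution: /f/ → /ŋ/, /ɹ/ → /p/, /θ/ → /l/, giving /ʊŋəplɔgp/.
Syllabifying with onset maximization leaves /p/, /g/, /p/ stranded (no codas are permitted; onsets are limited to one consonant).
Each unlicensed consonant becomes the onset of a new syllable: /p/ → /pi/, /g/ → /gi/, /p/ → /pi/.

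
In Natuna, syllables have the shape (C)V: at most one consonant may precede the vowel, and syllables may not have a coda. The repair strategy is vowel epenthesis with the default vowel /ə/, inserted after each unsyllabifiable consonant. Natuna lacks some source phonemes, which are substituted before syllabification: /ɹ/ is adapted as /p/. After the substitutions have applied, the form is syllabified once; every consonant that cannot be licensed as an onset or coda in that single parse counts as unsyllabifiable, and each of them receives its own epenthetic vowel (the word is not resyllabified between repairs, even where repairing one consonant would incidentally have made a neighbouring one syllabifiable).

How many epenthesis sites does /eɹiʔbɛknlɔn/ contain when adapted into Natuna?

After substitution the input is /epiʔbɛknlɔn/.
The unsyllabifiable consonants are /ʔ/, /k/, /n/, /n/; each receives one epenthetic vowel.

4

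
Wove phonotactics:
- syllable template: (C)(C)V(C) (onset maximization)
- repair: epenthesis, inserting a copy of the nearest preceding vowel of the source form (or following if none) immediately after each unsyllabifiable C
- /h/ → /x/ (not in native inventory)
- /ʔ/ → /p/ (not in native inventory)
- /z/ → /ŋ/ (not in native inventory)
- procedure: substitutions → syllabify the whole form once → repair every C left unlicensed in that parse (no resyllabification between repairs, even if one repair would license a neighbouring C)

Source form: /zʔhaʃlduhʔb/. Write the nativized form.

Substitution: /z/ → /ŋ/, /ʔ/ → /p/, /h/ → /x/, giving /ŋpxaʃlduxpb/.
Under (C)(C)V(C), the unsyllabifiable consonants are /ŋ/, /p/, /b/ (at most one coda consonant is licensed; onsets may contain at most 2 consonants).
Epenthesis after each stranded consonant: /ŋ/ → /ŋa/, /p/ → /pu/, /b/ → /bu/.

ŋapxaʃlduxpubu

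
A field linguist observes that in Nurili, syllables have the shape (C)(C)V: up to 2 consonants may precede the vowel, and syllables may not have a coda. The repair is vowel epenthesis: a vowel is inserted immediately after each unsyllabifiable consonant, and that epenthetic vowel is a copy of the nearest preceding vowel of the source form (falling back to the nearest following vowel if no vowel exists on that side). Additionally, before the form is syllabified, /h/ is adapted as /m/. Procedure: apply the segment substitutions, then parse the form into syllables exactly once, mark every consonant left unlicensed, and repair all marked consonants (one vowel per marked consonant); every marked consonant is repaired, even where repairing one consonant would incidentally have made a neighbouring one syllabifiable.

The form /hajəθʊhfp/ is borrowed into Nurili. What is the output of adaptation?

majəθʊmʊfʊpʊ

Substitution: /h/ → /m/, giving /majəθʊmfp/.
The consonants /m/, /f/, /p/ cannot be parsed into a legal (C)(C)V syllable (no codas are permitted; onsets may contain at most 2 consonants).
Inserting the epenthetic vowel yields /m/ → /mʊ/, /f/ → /fʊ/, /p/ → /pʊ/.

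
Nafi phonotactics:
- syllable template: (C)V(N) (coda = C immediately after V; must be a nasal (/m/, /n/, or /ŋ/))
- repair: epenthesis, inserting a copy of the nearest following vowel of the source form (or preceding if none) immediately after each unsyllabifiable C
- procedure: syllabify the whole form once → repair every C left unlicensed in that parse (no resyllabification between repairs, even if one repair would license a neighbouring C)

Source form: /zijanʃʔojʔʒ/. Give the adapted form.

Under (C)V(N), the unsyllabifiable consonants are /ʃ/, /j/, /ʔ/, /ʒ/ (only a nasal (/m/, /n/, or /ŋ/) is licensed in coda position; onsets are limited to one consonant).
Epenthesis after each stranded consonant: /ʃ/ → /ʃo/, /j/ → /jo/, /ʔ/ → /ʔo/, /ʒ/ → /ʒo/.

zijanʃoʔojoʔoʒo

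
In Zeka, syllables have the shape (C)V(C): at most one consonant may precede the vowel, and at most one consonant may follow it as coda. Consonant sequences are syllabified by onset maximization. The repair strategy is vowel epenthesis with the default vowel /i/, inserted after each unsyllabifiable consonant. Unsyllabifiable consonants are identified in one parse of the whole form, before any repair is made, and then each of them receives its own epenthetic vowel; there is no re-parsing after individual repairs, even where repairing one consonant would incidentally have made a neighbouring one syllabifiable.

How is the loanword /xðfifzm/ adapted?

xiðififzimi

Syllabifying with onset maximization leaves /x/, /ð/, /z/, /m/ stranded (at most one coda consonant is licensed; onsets are limited to one consonant).
Each unlicensed consonant becomes the onset of a new syllable: /x/ → /xi/, /ð/ → /ði/, /z/ → /zi/, /m/ → /mi/.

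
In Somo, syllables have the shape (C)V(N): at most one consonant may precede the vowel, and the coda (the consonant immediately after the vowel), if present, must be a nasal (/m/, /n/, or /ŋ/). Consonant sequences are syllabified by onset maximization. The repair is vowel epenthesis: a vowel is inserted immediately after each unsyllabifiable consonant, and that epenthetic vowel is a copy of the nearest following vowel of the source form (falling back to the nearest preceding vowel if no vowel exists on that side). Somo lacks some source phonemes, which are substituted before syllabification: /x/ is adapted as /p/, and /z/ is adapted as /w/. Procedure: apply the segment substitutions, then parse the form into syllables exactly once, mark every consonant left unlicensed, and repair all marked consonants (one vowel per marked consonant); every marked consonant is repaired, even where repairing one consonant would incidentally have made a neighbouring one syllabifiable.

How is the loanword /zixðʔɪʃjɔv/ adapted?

wipɪðɪʔɪʃɔjɔvɔ

Substitution: /z/ → /w/, /x/ → /p/, giving /wipðʔɪʃjɔv/.
The consonants /p/, /ð/, /ʃ/, /v/ cannot be parsed into a legal (C)V(N) syllable (only a nasal (/m/, /n/, or /ŋ/) is licensed in coda position; onsets are limited to one consonant).
Inserting the epenthetic vowel yields /p/ → /pɪ/, /ð/ → /ðɪ/, /ʃ/ → /ʃɔ/, /v/ → /vɔ/.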